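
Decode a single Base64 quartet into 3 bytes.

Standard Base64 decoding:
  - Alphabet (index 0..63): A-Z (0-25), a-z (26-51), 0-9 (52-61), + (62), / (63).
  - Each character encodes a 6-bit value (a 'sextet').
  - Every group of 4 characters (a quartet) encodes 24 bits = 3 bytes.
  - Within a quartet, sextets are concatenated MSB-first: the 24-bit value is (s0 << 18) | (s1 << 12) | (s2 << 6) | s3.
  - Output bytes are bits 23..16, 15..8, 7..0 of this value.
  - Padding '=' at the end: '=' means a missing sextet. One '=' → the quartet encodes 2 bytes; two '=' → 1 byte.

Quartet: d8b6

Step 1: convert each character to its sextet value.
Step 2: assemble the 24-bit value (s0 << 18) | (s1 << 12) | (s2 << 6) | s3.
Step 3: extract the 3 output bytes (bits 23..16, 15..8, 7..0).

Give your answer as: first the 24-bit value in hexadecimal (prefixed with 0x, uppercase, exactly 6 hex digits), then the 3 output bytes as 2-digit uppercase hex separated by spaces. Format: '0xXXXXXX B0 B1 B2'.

Sextets: d=29, 8=60, b=27, 6=58
24-bit: (29<<18) | (60<<12) | (27<<6) | 58
      = 0x740000 | 0x03C000 | 0x0006C0 | 0x00003A
      = 0x77C6FA
Bytes: (v>>16)&0xFF=77, (v>>8)&0xFF=C6, v&0xFF=FA

Answer: 0x77C6FA 77 C6 FA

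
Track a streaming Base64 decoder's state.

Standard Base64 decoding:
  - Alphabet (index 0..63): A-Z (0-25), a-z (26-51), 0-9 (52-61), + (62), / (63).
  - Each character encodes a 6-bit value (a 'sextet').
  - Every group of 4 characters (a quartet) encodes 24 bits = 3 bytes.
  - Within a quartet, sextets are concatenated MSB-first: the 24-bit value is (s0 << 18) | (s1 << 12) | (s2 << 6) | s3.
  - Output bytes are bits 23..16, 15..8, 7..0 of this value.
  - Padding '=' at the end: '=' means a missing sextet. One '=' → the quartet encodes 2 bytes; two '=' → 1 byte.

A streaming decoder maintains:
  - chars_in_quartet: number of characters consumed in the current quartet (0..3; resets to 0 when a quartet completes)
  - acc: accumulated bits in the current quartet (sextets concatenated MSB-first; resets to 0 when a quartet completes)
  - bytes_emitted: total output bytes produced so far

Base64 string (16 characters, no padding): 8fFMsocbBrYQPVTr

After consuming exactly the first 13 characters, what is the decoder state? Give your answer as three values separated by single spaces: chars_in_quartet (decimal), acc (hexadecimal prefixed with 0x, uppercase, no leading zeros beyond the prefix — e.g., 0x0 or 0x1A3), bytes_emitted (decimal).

After char 0 ('8'=60): chars_in_quartet=1 acc=0x3C bytes_emitted=0
After char 1 ('f'=31): chars_in_quartet=2 acc=0xF1F bytes_emitted=0
After char 2 ('F'=5): chars_in_quartet=3 acc=0x3C7C5 bytes_emitted=0
After char 3 ('M'=12): chars_in_quartet=4 acc=0xF1F14C -> emit F1 F1 4C, reset; bytes_emitted=3
After char 4 ('s'=44): chars_in_quartet=1 acc=0x2C bytes_emitted=3
After char 5 ('o'=40): chars_in_quartet=2 acc=0xB28 bytes_emitted=3
After char 6 ('c'=28): chars_in_quartet=3 acc=0x2CA1C bytes_emitted=3
After char 7 ('b'=27): chars_in_quartet=4 acc=0xB2871B -> emit B2 87 1B, reset; bytes_emitted=6
After char 8 ('B'=1): chars_in_quartet=1 acc=0x1 bytes_emitted=6
After char 9 ('r'=43): chars_in_quartet=2 acc=0x6B bytes_emitted=6
After char 10 ('Y'=24): chars_in_quartet=3 acc=0x1AD8 bytes_emitted=6
After char 11 ('Q'=16): chars_in_quartet=4 acc=0x6B610 -> emit 06 B6 10, reset; bytes_emitted=9
After char 12 ('P'=15): chars_in_quartet=1 acc=0xF bytes_emitted=9

Answer: 1 0xF 9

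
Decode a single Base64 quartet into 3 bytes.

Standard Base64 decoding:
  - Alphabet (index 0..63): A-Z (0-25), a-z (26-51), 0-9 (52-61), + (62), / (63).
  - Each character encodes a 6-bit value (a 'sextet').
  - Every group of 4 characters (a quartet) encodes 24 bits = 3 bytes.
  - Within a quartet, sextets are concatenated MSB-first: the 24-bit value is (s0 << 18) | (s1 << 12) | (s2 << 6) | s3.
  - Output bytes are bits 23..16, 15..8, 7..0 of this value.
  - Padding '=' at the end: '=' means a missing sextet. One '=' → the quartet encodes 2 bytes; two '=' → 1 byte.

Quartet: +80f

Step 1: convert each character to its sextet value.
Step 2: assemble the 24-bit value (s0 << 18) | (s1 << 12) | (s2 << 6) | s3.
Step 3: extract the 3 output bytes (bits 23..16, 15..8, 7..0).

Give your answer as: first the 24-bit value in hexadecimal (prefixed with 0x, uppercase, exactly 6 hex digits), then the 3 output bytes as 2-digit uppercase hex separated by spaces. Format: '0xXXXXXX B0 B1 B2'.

Sextets: +=62, 8=60, 0=52, f=31
24-bit: (62<<18) | (60<<12) | (52<<6) | 31
      = 0xF80000 | 0x03C000 | 0x000D00 | 0x00001F
      = 0xFBCD1F
Bytes: (v>>16)&0xFF=FB, (v>>8)&0xFF=CD, v&0xFF=1F

Answer: 0xFBCD1F FB CD 1F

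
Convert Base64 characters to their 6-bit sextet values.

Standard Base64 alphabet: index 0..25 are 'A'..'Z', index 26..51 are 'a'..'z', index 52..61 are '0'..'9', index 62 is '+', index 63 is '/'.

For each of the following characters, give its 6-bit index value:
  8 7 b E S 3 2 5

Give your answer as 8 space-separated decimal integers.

Answer: 60 59 27 4 18 55 54 57

Derivation:
'8': 0..9 range, 52 + ord('8') − ord('0') = 60
'7': 0..9 range, 52 + ord('7') − ord('0') = 59
'b': a..z range, 26 + ord('b') − ord('a') = 27
'E': A..Z range, ord('E') − ord('A') = 4
'S': A..Z range, ord('S') − ord('A') = 18
'3': 0..9 range, 52 + ord('3') − ord('0') = 55
'2': 0..9 range, 52 + ord('2') − ord('0') = 54
'5': 0..9 range, 52 + ord('5') − ord('0') = 57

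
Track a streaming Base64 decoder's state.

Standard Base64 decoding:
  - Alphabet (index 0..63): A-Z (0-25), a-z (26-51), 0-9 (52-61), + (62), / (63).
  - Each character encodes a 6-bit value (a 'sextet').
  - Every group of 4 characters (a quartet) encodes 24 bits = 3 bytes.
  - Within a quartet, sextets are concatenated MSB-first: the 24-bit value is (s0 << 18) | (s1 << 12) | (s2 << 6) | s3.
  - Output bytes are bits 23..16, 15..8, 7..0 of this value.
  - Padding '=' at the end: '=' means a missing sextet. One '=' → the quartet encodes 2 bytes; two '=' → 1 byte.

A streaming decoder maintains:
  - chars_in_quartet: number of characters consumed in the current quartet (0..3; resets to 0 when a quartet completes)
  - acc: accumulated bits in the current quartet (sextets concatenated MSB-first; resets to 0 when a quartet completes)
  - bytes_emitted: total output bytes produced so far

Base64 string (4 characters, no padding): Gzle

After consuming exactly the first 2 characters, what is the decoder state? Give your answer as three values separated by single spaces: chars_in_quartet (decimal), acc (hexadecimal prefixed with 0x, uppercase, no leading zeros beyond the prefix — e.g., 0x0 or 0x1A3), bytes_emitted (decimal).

Answer: 2 0x1B3 0

Derivation:
After char 0 ('G'=6): chars_in_quartet=1 acc=0x6 bytes_emitted=0
After char 1 ('z'=51): chars_in_quartet=2 acc=0x1B3 bytes_emitted=0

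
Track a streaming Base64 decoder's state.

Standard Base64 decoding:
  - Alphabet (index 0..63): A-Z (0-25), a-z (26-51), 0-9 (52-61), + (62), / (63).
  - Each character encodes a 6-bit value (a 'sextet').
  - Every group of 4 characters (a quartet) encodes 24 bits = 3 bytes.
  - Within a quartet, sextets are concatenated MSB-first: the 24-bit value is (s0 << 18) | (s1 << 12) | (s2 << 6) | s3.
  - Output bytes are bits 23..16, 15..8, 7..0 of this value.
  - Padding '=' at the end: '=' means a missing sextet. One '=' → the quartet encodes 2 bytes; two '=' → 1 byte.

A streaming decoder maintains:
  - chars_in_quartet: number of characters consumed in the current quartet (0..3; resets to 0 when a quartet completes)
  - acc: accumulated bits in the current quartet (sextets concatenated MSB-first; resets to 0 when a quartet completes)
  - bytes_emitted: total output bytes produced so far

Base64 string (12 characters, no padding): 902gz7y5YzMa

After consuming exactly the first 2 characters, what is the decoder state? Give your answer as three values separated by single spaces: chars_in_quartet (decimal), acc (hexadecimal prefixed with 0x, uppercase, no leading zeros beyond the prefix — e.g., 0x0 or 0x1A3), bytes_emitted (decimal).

Answer: 2 0xF74 0

Derivation:
After char 0 ('9'=61): chars_in_quartet=1 acc=0x3D bytes_emitted=0
After char 1 ('0'=52): chars_in_quartet=2 acc=0xF74 bytes_emitted=0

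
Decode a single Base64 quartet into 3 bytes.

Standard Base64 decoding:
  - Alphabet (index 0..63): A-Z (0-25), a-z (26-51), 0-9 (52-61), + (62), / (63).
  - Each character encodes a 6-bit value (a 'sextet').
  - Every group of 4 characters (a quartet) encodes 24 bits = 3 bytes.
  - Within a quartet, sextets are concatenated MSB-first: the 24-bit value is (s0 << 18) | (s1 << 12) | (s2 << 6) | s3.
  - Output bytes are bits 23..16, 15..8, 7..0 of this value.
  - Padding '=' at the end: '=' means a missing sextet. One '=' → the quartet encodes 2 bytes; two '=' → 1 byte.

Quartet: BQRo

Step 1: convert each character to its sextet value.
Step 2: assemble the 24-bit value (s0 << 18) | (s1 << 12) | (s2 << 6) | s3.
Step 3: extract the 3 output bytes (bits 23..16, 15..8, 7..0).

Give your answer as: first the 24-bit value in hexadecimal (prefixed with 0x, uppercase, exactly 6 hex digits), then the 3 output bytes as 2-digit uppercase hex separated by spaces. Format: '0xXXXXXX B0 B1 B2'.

Sextets: B=1, Q=16, R=17, o=40
24-bit: (1<<18) | (16<<12) | (17<<6) | 40
      = 0x040000 | 0x010000 | 0x000440 | 0x000028
      = 0x050468
Bytes: (v>>16)&0xFF=05, (v>>8)&0xFF=04, v&0xFF=68

Answer: 0x050468 05 04 68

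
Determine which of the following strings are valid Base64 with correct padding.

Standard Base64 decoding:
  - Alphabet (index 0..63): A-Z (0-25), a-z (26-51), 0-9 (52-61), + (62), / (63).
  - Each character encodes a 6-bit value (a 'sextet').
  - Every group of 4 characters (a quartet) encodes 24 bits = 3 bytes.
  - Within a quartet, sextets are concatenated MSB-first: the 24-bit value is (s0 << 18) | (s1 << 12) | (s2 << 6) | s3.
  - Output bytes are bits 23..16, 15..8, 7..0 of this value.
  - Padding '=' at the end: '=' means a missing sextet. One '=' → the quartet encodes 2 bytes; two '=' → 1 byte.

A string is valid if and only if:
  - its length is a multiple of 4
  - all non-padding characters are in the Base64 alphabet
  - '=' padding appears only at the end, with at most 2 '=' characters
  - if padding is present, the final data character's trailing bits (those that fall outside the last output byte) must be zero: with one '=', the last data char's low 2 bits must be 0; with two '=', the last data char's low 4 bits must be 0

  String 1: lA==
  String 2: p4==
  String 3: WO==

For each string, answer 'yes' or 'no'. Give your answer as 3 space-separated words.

Answer: yes no no

Derivation:
String 1: 'lA==' → valid
String 2: 'p4==' → invalid (bad trailing bits)
String 3: 'WO==' → invalid (bad trailing bits)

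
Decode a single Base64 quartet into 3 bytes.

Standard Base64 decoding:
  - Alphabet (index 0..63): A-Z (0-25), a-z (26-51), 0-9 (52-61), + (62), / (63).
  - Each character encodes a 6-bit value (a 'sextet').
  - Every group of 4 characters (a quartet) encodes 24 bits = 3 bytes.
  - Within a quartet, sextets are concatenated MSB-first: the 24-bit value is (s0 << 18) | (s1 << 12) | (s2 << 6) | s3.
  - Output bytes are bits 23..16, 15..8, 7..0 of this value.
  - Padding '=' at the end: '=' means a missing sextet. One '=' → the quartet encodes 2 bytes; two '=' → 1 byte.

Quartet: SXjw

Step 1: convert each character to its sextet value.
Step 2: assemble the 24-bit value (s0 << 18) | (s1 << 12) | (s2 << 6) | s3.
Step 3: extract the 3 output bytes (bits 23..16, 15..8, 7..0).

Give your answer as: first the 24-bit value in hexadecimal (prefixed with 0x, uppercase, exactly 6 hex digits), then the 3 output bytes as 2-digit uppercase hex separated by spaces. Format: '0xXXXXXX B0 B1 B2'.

Sextets: S=18, X=23, j=35, w=48
24-bit: (18<<18) | (23<<12) | (35<<6) | 48
      = 0x480000 | 0x017000 | 0x0008C0 | 0x000030
      = 0x4978F0
Bytes: (v>>16)&0xFF=49, (v>>8)&0xFF=78, v&0xFF=F0

Answer: 0x4978F0 49 78 F0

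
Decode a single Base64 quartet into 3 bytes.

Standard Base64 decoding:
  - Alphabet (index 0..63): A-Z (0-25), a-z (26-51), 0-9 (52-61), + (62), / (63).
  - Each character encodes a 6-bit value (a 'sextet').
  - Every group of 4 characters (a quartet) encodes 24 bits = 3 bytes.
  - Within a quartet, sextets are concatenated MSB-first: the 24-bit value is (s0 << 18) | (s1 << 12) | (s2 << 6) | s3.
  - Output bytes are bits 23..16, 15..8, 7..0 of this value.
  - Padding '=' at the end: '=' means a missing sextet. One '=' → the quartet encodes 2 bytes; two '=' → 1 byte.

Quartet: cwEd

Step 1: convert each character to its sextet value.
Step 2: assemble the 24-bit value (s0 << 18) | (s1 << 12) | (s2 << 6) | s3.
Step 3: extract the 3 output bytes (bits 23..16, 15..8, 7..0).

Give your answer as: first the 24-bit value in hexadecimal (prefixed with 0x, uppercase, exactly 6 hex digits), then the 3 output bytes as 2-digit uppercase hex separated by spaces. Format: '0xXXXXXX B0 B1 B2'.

Sextets: c=28, w=48, E=4, d=29
24-bit: (28<<18) | (48<<12) | (4<<6) | 29
      = 0x700000 | 0x030000 | 0x000100 | 0x00001D
      = 0x73011D
Bytes: (v>>16)&0xFF=73, (v>>8)&0xFF=01, v&0xFF=1D

Answer: 0x73011D 73 01 1D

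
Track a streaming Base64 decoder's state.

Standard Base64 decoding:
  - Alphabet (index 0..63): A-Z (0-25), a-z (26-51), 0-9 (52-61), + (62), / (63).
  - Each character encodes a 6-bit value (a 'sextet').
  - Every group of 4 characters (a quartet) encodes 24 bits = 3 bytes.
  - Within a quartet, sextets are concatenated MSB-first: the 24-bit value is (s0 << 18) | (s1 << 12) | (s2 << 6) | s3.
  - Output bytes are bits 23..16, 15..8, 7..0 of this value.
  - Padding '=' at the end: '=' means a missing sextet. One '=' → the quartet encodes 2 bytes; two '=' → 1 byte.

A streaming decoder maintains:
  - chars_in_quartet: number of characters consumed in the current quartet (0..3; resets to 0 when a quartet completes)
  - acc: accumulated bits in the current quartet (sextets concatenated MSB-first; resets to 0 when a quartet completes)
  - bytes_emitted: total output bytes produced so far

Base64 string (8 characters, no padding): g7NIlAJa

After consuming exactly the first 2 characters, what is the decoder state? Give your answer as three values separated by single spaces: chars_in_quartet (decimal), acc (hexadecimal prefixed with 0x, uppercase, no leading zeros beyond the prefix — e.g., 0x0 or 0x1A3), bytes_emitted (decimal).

Answer: 2 0x83B 0

Derivation:
After char 0 ('g'=32): chars_in_quartet=1 acc=0x20 bytes_emitted=0
After char 1 ('7'=59): chars_in_quartet=2 acc=0x83B bytes_emitted=0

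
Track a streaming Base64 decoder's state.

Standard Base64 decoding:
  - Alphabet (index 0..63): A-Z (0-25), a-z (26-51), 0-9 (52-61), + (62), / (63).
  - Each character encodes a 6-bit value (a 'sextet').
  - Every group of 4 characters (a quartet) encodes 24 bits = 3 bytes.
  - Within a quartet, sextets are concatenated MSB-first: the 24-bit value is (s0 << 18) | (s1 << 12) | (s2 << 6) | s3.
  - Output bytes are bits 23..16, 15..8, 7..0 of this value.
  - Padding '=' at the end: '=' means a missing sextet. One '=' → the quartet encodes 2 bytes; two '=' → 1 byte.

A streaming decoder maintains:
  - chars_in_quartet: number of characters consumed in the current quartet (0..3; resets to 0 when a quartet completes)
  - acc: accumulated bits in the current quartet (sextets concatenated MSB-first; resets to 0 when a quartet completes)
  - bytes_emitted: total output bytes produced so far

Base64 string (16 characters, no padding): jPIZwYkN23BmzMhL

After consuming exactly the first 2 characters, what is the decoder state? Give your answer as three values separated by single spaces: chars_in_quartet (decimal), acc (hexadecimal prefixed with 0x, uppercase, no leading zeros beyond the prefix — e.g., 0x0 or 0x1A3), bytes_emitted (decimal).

Answer: 2 0x8CF 0

Derivation:
After char 0 ('j'=35): chars_in_quartet=1 acc=0x23 bytes_emitted=0
After char 1 ('P'=15): chars_in_quartet=2 acc=0x8CF bytes_emitted=0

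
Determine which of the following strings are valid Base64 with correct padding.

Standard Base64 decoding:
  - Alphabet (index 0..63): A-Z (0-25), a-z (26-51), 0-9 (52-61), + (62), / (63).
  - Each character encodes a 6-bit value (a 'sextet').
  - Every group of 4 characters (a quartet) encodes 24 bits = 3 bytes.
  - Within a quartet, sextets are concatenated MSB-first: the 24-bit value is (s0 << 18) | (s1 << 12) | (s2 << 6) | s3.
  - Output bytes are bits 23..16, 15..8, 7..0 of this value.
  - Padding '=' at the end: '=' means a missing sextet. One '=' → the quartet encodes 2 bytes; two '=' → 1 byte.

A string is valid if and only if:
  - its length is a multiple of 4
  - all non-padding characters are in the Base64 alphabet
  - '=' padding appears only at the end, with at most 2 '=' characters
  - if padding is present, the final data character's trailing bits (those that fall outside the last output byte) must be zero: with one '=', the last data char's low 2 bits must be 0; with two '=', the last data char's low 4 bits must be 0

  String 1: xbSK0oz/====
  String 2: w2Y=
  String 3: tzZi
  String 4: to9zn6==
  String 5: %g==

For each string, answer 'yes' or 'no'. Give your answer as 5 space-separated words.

String 1: 'xbSK0oz/====' → invalid (4 pad chars (max 2))
String 2: 'w2Y=' → valid
String 3: 'tzZi' → valid
String 4: 'to9zn6==' → invalid (bad trailing bits)
String 5: '%g==' → invalid (bad char(s): ['%'])

Answer: no yes yes no no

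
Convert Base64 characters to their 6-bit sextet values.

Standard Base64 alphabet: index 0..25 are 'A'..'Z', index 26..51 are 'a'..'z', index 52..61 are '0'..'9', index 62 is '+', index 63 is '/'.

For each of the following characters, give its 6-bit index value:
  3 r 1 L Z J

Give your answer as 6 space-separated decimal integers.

Answer: 55 43 53 11 25 9

Derivation:
'3': 0..9 range, 52 + ord('3') − ord('0') = 55
'r': a..z range, 26 + ord('r') − ord('a') = 43
'1': 0..9 range, 52 + ord('1') − ord('0') = 53
'L': A..Z range, ord('L') − ord('A') = 11
'Z': A..Z range, ord('Z') − ord('A') = 25
'J': A..Z range, ord('J') − ord('A') = 9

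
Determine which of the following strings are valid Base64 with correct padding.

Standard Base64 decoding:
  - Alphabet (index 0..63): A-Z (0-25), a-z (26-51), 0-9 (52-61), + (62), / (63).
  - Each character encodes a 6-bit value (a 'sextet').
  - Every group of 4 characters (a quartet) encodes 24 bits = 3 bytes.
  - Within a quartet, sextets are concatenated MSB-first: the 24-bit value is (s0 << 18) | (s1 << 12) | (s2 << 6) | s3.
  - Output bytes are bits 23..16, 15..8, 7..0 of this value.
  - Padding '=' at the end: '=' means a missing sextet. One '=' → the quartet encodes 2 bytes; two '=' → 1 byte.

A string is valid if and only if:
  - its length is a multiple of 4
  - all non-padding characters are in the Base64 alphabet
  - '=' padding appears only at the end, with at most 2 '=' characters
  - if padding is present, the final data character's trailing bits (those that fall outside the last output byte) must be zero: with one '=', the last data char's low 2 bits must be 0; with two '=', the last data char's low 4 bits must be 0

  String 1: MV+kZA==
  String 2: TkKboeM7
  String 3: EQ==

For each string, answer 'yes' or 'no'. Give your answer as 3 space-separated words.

String 1: 'MV+kZA==' → valid
String 2: 'TkKboeM7' → valid
String 3: 'EQ==' → valid

Answer: yes yes yes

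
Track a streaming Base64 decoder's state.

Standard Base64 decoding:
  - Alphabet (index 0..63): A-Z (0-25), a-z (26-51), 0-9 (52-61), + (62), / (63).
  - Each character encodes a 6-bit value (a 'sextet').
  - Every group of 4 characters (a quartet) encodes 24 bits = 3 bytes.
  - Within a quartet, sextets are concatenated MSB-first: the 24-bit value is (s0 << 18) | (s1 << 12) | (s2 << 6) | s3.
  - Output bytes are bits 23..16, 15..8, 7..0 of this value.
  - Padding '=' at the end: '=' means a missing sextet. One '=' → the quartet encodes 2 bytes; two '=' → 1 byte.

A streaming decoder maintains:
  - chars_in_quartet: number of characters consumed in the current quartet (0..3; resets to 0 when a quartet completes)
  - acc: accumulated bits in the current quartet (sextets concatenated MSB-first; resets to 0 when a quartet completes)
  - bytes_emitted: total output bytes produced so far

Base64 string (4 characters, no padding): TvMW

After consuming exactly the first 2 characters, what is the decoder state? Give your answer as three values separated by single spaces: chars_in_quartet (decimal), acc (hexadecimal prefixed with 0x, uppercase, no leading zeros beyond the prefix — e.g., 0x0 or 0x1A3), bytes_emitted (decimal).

After char 0 ('T'=19): chars_in_quartet=1 acc=0x13 bytes_emitted=0
After char 1 ('v'=47): chars_in_quartet=2 acc=0x4EF bytes_emitted=0

Answer: 2 0x4EF 0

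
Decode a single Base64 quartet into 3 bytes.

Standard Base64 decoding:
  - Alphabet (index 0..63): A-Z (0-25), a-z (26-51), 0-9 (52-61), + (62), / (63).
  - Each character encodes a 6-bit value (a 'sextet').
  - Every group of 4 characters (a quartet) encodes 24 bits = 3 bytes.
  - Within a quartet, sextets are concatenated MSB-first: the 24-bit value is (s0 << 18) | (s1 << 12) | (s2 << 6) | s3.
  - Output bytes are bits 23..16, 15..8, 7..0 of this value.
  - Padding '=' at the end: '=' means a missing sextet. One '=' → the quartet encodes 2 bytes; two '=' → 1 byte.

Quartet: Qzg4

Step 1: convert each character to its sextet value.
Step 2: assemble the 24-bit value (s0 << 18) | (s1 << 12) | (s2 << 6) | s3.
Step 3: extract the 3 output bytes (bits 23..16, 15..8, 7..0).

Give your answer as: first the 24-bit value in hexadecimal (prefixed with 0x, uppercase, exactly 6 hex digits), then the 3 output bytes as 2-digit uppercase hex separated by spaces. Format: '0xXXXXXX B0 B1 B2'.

Answer: 0x433838 43 38 38

Derivation:
Sextets: Q=16, z=51, g=32, 4=56
24-bit: (16<<18) | (51<<12) | (32<<6) | 56
      = 0x400000 | 0x033000 | 0x000800 | 0x000038
      = 0x433838
Bytes: (v>>16)&0xFF=43, (v>>8)&0xFF=38, v&0xFF=38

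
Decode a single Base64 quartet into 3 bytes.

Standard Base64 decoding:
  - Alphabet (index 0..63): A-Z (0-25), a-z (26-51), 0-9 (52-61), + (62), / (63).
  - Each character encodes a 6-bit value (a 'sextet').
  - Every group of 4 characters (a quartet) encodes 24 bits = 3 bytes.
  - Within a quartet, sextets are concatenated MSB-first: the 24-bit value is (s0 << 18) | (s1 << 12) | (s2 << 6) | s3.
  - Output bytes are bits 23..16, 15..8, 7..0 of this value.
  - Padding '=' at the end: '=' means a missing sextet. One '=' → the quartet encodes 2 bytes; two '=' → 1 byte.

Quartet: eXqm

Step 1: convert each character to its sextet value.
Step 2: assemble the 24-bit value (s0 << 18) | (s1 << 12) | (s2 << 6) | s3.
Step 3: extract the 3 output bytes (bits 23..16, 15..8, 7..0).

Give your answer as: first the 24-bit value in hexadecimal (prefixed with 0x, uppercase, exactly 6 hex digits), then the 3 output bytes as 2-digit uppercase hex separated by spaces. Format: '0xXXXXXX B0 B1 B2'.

Sextets: e=30, X=23, q=42, m=38
24-bit: (30<<18) | (23<<12) | (42<<6) | 38
      = 0x780000 | 0x017000 | 0x000A80 | 0x000026
      = 0x797AA6
Bytes: (v>>16)&0xFF=79, (v>>8)&0xFF=7A, v&0xFF=A6

Answer: 0x797AA6 79 7A A6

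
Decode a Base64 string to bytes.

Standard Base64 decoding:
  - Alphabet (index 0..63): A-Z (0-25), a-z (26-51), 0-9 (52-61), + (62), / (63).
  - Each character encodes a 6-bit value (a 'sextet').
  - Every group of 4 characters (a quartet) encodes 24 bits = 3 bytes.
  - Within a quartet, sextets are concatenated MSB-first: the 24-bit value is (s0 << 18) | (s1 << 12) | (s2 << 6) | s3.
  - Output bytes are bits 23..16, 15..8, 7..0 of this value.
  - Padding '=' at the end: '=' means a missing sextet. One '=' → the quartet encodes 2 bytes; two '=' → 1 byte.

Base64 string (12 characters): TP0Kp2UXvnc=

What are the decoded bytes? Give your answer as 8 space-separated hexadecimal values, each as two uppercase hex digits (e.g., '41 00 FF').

After char 0 ('T'=19): chars_in_quartet=1 acc=0x13 bytes_emitted=0
After char 1 ('P'=15): chars_in_quartet=2 acc=0x4CF bytes_emitted=0
After char 2 ('0'=52): chars_in_quartet=3 acc=0x133F4 bytes_emitted=0
After char 3 ('K'=10): chars_in_quartet=4 acc=0x4CFD0A -> emit 4C FD 0A, reset; bytes_emitted=3
After char 4 ('p'=41): chars_in_quartet=1 acc=0x29 bytes_emitted=3
After char 5 ('2'=54): chars_in_quartet=2 acc=0xA76 bytes_emitted=3
After char 6 ('U'=20): chars_in_quartet=3 acc=0x29D94 bytes_emitted=3
After char 7 ('X'=23): chars_in_quartet=4 acc=0xA76517 -> emit A7 65 17, reset; bytes_emitted=6
After char 8 ('v'=47): chars_in_quartet=1 acc=0x2F bytes_emitted=6
After char 9 ('n'=39): chars_in_quartet=2 acc=0xBE7 bytes_emitted=6
After char 10 ('c'=28): chars_in_quartet=3 acc=0x2F9DC bytes_emitted=6
Padding '=': partial quartet acc=0x2F9DC -> emit BE 77; bytes_emitted=8

Answer: 4C FD 0A A7 65 17 BE 77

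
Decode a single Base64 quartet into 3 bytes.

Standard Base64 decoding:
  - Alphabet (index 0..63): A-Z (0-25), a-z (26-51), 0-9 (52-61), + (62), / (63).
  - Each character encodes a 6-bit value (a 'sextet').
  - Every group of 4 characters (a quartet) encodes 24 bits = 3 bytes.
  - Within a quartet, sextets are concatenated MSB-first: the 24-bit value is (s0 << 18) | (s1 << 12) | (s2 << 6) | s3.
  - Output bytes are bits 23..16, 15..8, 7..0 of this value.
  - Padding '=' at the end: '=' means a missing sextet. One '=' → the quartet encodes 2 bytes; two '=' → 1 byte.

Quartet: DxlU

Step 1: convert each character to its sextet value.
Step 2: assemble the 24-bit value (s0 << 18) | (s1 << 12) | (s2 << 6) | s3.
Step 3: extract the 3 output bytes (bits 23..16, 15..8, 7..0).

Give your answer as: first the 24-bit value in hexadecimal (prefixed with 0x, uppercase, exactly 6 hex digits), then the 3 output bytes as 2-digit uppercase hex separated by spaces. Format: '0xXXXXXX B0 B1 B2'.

Answer: 0x0F1954 0F 19 54

Derivation:
Sextets: D=3, x=49, l=37, U=20
24-bit: (3<<18) | (49<<12) | (37<<6) | 20
      = 0x0C0000 | 0x031000 | 0x000940 | 0x000014
      = 0x0F1954
Bytes: (v>>16)&0xFF=0F, (v>>8)&0xFF=19, v&0xFF=54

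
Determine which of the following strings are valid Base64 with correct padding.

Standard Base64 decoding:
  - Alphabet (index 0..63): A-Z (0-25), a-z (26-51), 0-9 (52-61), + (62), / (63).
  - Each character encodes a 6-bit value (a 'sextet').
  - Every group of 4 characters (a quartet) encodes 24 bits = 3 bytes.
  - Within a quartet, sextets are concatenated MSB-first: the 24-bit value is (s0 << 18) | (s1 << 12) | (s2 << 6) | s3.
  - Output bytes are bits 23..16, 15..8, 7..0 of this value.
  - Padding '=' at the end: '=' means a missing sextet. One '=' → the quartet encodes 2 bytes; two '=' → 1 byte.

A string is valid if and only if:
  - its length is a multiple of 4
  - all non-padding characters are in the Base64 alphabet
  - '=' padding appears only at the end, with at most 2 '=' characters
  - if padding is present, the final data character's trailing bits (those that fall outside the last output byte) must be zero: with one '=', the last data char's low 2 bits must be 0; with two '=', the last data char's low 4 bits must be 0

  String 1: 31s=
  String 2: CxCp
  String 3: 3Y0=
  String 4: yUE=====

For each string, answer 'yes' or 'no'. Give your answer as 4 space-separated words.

String 1: '31s=' → valid
String 2: 'CxCp' → valid
String 3: '3Y0=' → valid
String 4: 'yUE=====' → invalid (5 pad chars (max 2))

Answer: yes yes yes no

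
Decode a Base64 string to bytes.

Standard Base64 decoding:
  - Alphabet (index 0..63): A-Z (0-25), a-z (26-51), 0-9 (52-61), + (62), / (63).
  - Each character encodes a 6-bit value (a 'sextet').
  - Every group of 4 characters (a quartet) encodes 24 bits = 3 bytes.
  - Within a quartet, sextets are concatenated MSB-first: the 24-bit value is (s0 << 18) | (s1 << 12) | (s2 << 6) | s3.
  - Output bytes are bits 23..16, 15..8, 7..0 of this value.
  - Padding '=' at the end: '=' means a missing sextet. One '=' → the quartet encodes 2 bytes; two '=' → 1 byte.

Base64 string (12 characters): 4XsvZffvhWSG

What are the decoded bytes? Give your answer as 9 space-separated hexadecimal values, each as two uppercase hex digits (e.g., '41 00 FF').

After char 0 ('4'=56): chars_in_quartet=1 acc=0x38 bytes_emitted=0
After char 1 ('X'=23): chars_in_quartet=2 acc=0xE17 bytes_emitted=0
After char 2 ('s'=44): chars_in_quartet=3 acc=0x385EC bytes_emitted=0
After char 3 ('v'=47): chars_in_quartet=4 acc=0xE17B2F -> emit E1 7B 2F, reset; bytes_emitted=3
After char 4 ('Z'=25): chars_in_quartet=1 acc=0x19 bytes_emitted=3
After char 5 ('f'=31): chars_in_quartet=2 acc=0x65F bytes_emitted=3
After char 6 ('f'=31): chars_in_quartet=3 acc=0x197DF bytes_emitted=3
After char 7 ('v'=47): chars_in_quartet=4 acc=0x65F7EF -> emit 65 F7 EF, reset; bytes_emitted=6
After char 8 ('h'=33): chars_in_quartet=1 acc=0x21 bytes_emitted=6
After char 9 ('W'=22): chars_in_quartet=2 acc=0x856 bytes_emitted=6
After char 10 ('S'=18): chars_in_quartet=3 acc=0x21592 bytes_emitted=6
After char 11 ('G'=6): chars_in_quartet=4 acc=0x856486 -> emit 85 64 86, reset; bytes_emitted=9

Answer: E1 7B 2F 65 F7 EF 85 64 86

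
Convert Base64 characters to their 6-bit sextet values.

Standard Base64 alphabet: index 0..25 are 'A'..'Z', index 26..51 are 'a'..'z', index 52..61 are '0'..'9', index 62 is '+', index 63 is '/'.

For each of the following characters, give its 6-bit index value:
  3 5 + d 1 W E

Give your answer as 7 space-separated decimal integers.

'3': 0..9 range, 52 + ord('3') − ord('0') = 55
'5': 0..9 range, 52 + ord('5') − ord('0') = 57
'+': index 62
'd': a..z range, 26 + ord('d') − ord('a') = 29
'1': 0..9 range, 52 + ord('1') − ord('0') = 53
'W': A..Z range, ord('W') − ord('A') = 22
'E': A..Z range, ord('E') − ord('A') = 4

Answer: 55 57 62 29 53 22 4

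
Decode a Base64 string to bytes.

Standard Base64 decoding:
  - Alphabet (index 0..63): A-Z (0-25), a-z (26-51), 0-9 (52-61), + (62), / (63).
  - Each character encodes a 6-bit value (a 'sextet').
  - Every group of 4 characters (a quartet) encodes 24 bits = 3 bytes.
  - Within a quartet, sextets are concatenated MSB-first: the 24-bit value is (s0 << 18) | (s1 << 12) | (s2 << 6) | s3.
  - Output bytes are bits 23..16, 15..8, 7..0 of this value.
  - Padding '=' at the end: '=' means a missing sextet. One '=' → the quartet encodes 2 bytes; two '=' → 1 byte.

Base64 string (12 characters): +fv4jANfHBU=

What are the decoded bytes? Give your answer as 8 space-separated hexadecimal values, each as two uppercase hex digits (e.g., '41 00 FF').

After char 0 ('+'=62): chars_in_quartet=1 acc=0x3E bytes_emitted=0
After char 1 ('f'=31): chars_in_quartet=2 acc=0xF9F bytes_emitted=0
After char 2 ('v'=47): chars_in_quartet=3 acc=0x3E7EF bytes_emitted=0
After char 3 ('4'=56): chars_in_quartet=4 acc=0xF9FBF8 -> emit F9 FB F8, reset; bytes_emitted=3
After char 4 ('j'=35): chars_in_quartet=1 acc=0x23 bytes_emitted=3
After char 5 ('A'=0): chars_in_quartet=2 acc=0x8C0 bytes_emitted=3
After char 6 ('N'=13): chars_in_quartet=3 acc=0x2300D bytes_emitted=3
After char 7 ('f'=31): chars_in_quartet=4 acc=0x8C035F -> emit 8C 03 5F, reset; bytes_emitted=6
After char 8 ('H'=7): chars_in_quartet=1 acc=0x7 bytes_emitted=6
After char 9 ('B'=1): chars_in_quartet=2 acc=0x1C1 bytes_emitted=6
After char 10 ('U'=20): chars_in_quartet=3 acc=0x7054 bytes_emitted=6
Padding '=': partial quartet acc=0x7054 -> emit 1C 15; bytes_emitted=8

Answer: F9 FB F8 8C 03 5F 1C 15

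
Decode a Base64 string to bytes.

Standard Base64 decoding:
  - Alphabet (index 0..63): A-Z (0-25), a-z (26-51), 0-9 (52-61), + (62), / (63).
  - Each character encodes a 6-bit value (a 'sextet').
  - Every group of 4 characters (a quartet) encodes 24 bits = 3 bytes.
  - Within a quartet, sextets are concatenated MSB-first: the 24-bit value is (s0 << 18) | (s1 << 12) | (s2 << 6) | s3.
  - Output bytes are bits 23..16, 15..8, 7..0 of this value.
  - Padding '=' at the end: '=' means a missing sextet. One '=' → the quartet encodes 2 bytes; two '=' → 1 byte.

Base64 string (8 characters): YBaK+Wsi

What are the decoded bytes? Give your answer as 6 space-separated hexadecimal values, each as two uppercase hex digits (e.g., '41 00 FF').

After char 0 ('Y'=24): chars_in_quartet=1 acc=0x18 bytes_emitted=0
After char 1 ('B'=1): chars_in_quartet=2 acc=0x601 bytes_emitted=0
After char 2 ('a'=26): chars_in_quartet=3 acc=0x1805A bytes_emitted=0
After char 3 ('K'=10): chars_in_quartet=4 acc=0x60168A -> emit 60 16 8A, reset; bytes_emitted=3
After char 4 ('+'=62): chars_in_quartet=1 acc=0x3E bytes_emitted=3
After char 5 ('W'=22): chars_in_quartet=2 acc=0xF96 bytes_emitted=3
After char 6 ('s'=44): chars_in_quartet=3 acc=0x3E5AC bytes_emitted=3
After char 7 ('i'=34): chars_in_quartet=4 acc=0xF96B22 -> emit F9 6B 22, reset; bytes_emitted=6

Answer: 60 16 8A F9 6B 22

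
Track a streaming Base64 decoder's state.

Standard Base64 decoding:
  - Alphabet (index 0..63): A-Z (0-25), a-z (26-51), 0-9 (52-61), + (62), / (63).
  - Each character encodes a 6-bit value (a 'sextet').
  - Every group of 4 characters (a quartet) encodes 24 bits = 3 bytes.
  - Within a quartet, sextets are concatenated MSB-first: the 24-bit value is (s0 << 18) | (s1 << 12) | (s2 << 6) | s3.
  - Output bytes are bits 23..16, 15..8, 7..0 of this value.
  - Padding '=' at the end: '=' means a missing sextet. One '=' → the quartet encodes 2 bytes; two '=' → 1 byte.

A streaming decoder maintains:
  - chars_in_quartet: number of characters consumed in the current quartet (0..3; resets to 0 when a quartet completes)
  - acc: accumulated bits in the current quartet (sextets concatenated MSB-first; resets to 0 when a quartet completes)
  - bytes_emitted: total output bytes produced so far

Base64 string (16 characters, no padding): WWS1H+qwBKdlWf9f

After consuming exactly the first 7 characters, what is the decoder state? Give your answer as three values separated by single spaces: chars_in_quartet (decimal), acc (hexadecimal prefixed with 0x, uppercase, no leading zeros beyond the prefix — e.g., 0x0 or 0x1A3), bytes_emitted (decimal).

After char 0 ('W'=22): chars_in_quartet=1 acc=0x16 bytes_emitted=0
After char 1 ('W'=22): chars_in_quartet=2 acc=0x596 bytes_emitted=0
After char 2 ('S'=18): chars_in_quartet=3 acc=0x16592 bytes_emitted=0
After char 3 ('1'=53): chars_in_quartet=4 acc=0x5964B5 -> emit 59 64 B5, reset; bytes_emitted=3
After char 4 ('H'=7): chars_in_quartet=1 acc=0x7 bytes_emitted=3
After char 5 ('+'=62): chars_in_quartet=2 acc=0x1FE bytes_emitted=3
After char 6 ('q'=42): chars_in_quartet=3 acc=0x7FAA bytes_emitted=3

Answer: 3 0x7FAA 3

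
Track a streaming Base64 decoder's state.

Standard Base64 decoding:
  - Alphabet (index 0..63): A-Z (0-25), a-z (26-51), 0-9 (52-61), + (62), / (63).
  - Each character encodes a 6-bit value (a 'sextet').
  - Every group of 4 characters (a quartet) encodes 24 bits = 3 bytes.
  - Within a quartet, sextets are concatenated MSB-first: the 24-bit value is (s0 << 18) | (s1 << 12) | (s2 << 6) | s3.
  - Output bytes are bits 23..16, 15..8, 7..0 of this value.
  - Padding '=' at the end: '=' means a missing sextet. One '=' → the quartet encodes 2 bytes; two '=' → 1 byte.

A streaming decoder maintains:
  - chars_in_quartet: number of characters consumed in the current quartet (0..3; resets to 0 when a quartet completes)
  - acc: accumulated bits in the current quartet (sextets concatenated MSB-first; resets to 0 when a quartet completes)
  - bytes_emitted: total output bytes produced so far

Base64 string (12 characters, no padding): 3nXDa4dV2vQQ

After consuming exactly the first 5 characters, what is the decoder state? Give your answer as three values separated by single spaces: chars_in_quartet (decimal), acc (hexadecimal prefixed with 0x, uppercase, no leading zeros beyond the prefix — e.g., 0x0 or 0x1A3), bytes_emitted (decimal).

After char 0 ('3'=55): chars_in_quartet=1 acc=0x37 bytes_emitted=0
After char 1 ('n'=39): chars_in_quartet=2 acc=0xDE7 bytes_emitted=0
After char 2 ('X'=23): chars_in_quartet=3 acc=0x379D7 bytes_emitted=0
After char 3 ('D'=3): chars_in_quartet=4 acc=0xDE75C3 -> emit DE 75 C3, reset; bytes_emitted=3
After char 4 ('a'=26): chars_in_quartet=1 acc=0x1A bytes_emitted=3

Answer: 1 0x1A 3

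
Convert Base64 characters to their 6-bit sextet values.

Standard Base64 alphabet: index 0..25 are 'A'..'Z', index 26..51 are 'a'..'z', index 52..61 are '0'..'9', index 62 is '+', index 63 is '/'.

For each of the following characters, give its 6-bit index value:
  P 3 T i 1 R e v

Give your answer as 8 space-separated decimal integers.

'P': A..Z range, ord('P') − ord('A') = 15
'3': 0..9 range, 52 + ord('3') − ord('0') = 55
'T': A..Z range, ord('T') − ord('A') = 19
'i': a..z range, 26 + ord('i') − ord('a') = 34
'1': 0..9 range, 52 + ord('1') − ord('0') = 53
'R': A..Z range, ord('R') − ord('A') = 17
'e': a..z range, 26 + ord('e') − ord('a') = 30
'v': a..z range, 26 + ord('v') − ord('a') = 47

Answer: 15 55 19 34 53 17 30 47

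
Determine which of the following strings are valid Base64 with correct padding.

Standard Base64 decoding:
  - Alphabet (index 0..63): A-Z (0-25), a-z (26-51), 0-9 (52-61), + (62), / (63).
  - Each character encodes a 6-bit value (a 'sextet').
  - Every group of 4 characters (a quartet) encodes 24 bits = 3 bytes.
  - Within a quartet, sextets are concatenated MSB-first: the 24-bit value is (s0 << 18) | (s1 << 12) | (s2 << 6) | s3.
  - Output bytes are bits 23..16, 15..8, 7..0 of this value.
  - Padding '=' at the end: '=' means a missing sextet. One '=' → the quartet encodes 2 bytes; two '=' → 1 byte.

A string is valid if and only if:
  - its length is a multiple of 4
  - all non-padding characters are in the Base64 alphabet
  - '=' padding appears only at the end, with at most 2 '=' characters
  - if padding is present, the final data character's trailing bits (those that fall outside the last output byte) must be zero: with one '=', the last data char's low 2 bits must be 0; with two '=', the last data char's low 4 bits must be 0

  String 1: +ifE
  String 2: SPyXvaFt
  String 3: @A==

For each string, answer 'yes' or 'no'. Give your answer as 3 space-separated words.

String 1: '+ifE' → valid
String 2: 'SPyXvaFt' → valid
String 3: '@A==' → invalid (bad char(s): ['@'])

Answer: yes yes no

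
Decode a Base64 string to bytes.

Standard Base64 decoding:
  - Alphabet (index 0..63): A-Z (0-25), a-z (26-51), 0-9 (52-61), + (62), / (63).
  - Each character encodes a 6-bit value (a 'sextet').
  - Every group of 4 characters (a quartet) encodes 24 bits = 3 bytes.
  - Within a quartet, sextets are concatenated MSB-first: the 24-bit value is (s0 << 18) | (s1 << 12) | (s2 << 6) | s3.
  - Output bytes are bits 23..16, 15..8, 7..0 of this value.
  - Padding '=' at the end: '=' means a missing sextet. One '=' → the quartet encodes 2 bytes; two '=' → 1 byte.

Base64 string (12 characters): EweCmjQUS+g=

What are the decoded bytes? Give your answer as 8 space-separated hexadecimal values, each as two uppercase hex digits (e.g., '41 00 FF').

After char 0 ('E'=4): chars_in_quartet=1 acc=0x4 bytes_emitted=0
After char 1 ('w'=48): chars_in_quartet=2 acc=0x130 bytes_emitted=0
After char 2 ('e'=30): chars_in_quartet=3 acc=0x4C1E bytes_emitted=0
After char 3 ('C'=2): chars_in_quartet=4 acc=0x130782 -> emit 13 07 82, reset; bytes_emitted=3
After char 4 ('m'=38): chars_in_quartet=1 acc=0x26 bytes_emitted=3
After char 5 ('j'=35): chars_in_quartet=2 acc=0x9A3 bytes_emitted=3
After char 6 ('Q'=16): chars_in_quartet=3 acc=0x268D0 bytes_emitted=3
After char 7 ('U'=20): chars_in_quartet=4 acc=0x9A3414 -> emit 9A 34 14, reset; bytes_emitted=6
After char 8 ('S'=18): chars_in_quartet=1 acc=0x12 bytes_emitted=6
After char 9 ('+'=62): chars_in_quartet=2 acc=0x4BE bytes_emitted=6
After char 10 ('g'=32): chars_in_quartet=3 acc=0x12FA0 bytes_emitted=6
Padding '=': partial quartet acc=0x12FA0 -> emit 4B E8; bytes_emitted=8

Answer: 13 07 82 9A 34 14 4B E8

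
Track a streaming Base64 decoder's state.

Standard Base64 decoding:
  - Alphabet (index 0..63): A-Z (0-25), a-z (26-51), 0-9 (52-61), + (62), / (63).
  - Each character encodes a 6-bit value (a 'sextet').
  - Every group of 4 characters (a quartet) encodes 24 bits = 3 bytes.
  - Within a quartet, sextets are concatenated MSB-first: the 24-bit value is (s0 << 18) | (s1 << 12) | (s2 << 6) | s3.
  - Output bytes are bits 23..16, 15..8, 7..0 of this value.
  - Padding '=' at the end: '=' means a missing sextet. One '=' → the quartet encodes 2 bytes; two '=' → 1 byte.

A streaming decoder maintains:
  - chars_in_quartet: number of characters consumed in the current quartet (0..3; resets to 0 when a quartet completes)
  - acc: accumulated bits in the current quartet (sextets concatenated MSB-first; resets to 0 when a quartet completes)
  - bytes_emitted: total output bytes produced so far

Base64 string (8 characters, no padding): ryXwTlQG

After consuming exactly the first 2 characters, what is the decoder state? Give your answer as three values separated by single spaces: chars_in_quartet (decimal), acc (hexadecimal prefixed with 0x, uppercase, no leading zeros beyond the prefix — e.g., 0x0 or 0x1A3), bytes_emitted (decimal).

Answer: 2 0xAF2 0

Derivation:
After char 0 ('r'=43): chars_in_quartet=1 acc=0x2B bytes_emitted=0
After char 1 ('y'=50): chars_in_quartet=2 acc=0xAF2 bytes_emitted=0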